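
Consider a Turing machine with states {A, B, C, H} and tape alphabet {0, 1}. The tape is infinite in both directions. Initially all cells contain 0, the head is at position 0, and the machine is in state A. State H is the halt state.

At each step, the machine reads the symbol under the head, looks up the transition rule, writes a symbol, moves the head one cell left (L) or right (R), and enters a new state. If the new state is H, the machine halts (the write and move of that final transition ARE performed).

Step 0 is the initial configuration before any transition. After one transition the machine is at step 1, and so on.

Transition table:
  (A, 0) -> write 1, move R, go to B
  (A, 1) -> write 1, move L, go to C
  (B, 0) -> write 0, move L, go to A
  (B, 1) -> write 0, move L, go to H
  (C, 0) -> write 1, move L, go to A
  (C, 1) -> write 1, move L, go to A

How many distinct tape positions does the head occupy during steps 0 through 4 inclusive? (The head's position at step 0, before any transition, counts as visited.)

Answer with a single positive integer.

Answer: 4

Derivation:
Step 1: in state A at pos 0, read 0 -> (A,0)->write 1,move R,goto B. Now: state=B, head=1, tape[-1..2]=0100 (head:   ^)
Step 2: in state B at pos 1, read 0 -> (B,0)->write 0,move L,goto A. Now: state=A, head=0, tape[-1..2]=0100 (head:  ^)
Step 3: in state A at pos 0, read 1 -> (A,1)->write 1,move L,goto C. Now: state=C, head=-1, tape[-2..2]=00100 (head:  ^)
Step 4: in state C at pos -1, read 0 -> (C,0)->write 1,move L,goto A. Now: state=A, head=-2, tape[-3..2]=001100 (head:  ^)
Head positions at steps 0..4: starting at 0, distinct positions visited = {-2, -1, 0, 1} -> 4 position(s)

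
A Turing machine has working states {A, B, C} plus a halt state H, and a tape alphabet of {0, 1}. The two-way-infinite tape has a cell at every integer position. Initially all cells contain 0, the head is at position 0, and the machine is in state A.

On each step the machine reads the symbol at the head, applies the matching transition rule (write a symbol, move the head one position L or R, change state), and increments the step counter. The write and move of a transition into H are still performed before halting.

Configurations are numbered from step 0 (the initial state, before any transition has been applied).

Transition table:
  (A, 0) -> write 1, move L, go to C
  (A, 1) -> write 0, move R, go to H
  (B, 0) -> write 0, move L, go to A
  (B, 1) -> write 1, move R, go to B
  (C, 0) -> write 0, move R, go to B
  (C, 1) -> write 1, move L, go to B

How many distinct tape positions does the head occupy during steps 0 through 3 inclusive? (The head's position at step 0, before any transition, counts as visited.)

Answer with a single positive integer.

Answer: 3

Derivation:
Step 1: in state A at pos 0, read 0 -> (A,0)->write 1,move L,goto C. Now: state=C, head=-1, tape[-2..1]=0010 (head:  ^)
Step 2: in state C at pos -1, read 0 -> (C,0)->write 0,move R,goto B. Now: state=B, head=0, tape[-2..1]=0010 (head:   ^)
Step 3: in state B at pos 0, read 1 -> (B,1)->write 1,move R,goto B. Now: state=B, head=1, tape[-2..2]=00100 (head:    ^)
Head positions at steps 0..3: starting at 0, distinct positions visited = {-1, 0, 1} -> 3 position(s)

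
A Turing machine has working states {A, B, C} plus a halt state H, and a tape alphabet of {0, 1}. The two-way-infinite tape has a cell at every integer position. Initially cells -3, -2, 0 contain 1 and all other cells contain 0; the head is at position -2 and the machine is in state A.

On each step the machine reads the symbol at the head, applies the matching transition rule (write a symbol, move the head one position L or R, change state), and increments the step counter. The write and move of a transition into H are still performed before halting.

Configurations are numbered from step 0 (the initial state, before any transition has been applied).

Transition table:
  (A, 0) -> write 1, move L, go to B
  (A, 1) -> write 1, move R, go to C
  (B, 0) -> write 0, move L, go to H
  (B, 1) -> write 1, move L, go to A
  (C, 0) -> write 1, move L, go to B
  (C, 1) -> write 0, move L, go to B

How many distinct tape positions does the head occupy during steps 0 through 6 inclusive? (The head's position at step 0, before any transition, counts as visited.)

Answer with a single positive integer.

Answer: 4

Derivation:
Step 1: in state A at pos -2, read 1 -> (A,1)->write 1,move R,goto C. Now: state=C, head=-1, tape[-4..1]=011010 (head:    ^)
Step 2: in state C at pos -1, read 0 -> (C,0)->write 1,move L,goto B. Now: state=B, head=-2, tape[-4..1]=011110 (head:   ^)
Step 3: in state B at pos -2, read 1 -> (B,1)->write 1,move L,goto A. Now: state=A, head=-3, tape[-4..1]=011110 (head:  ^)
Step 4: in state A at pos -3, read 1 -> (A,1)->write 1,move R,goto C. Now: state=C, head=-2, tape[-4..1]=011110 (head:   ^)
Step 5: in state C at pos -2, read 1 -> (C,1)->write 0,move L,goto B. Now: state=B, head=-3, tape[-4..1]=010110 (head:  ^)
Step 6: in state B at pos -3, read 1 -> (B,1)->write 1,move L,goto A. Now: state=A, head=-4, tape[-5..1]=0010110 (head:  ^)
Head positions at steps 0..6: starting at -2, distinct positions visited = {-4, -3, -2, -1} -> 4 position(s)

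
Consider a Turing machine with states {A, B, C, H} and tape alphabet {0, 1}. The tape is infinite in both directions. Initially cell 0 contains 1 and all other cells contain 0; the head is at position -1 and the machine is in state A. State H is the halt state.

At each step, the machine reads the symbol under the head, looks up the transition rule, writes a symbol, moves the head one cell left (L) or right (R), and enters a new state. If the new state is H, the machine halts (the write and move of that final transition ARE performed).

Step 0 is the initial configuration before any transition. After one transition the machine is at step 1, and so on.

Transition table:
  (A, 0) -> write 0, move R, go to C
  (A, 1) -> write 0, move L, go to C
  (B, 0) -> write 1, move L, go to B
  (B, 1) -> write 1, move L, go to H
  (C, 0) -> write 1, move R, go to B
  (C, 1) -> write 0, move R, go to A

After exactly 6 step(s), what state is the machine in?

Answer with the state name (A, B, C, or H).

Answer: H

Derivation:
Step 1: in state A at pos -1, read 0 -> (A,0)->write 0,move R,goto C. Now: state=C, head=0, tape[-2..1]=0010 (head:   ^)
Step 2: in state C at pos 0, read 1 -> (C,1)->write 0,move R,goto A. Now: state=A, head=1, tape[-2..2]=00000 (head:    ^)
Step 3: in state A at pos 1, read 0 -> (A,0)->write 0,move R,goto C. Now: state=C, head=2, tape[-2..3]=000000 (head:     ^)
Step 4: in state C at pos 2, read 0 -> (C,0)->write 1,move R,goto B. Now: state=B, head=3, tape[-2..4]=0000100 (head:      ^)
Step 5: in state B at pos 3, read 0 -> (B,0)->write 1,move L,goto B. Now: state=B, head=2, tape[-2..4]=0000110 (head:     ^)
Step 6: in state B at pos 2, read 1 -> (B,1)->write 1,move L,goto H. Now: state=H, head=1, tape[-2..4]=0000110 (head:    ^)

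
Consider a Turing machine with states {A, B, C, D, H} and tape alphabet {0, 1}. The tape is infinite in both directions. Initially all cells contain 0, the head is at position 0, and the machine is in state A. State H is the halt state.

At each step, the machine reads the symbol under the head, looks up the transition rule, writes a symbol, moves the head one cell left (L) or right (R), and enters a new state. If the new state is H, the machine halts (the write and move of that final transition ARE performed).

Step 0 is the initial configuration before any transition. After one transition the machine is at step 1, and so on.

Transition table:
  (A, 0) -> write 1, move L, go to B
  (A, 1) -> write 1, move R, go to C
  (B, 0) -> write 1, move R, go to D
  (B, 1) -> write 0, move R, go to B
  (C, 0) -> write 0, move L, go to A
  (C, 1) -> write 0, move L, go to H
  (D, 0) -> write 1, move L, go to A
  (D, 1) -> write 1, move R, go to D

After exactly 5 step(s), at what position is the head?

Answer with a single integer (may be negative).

Step 1: in state A at pos 0, read 0 -> (A,0)->write 1,move L,goto B. Now: state=B, head=-1, tape[-2..1]=0010 (head:  ^)
Step 2: in state B at pos -1, read 0 -> (B,0)->write 1,move R,goto D. Now: state=D, head=0, tape[-2..1]=0110 (head:   ^)
Step 3: in state D at pos 0, read 1 -> (D,1)->write 1,move R,goto D. Now: state=D, head=1, tape[-2..2]=01100 (head:    ^)
Step 4: in state D at pos 1, read 0 -> (D,0)->write 1,move L,goto A. Now: state=A, head=0, tape[-2..2]=01110 (head:   ^)
Step 5: in state A at pos 0, read 1 -> (A,1)->write 1,move R,goto C. Now: state=C, head=1, tape[-2..2]=01110 (head:    ^)

Answer: 1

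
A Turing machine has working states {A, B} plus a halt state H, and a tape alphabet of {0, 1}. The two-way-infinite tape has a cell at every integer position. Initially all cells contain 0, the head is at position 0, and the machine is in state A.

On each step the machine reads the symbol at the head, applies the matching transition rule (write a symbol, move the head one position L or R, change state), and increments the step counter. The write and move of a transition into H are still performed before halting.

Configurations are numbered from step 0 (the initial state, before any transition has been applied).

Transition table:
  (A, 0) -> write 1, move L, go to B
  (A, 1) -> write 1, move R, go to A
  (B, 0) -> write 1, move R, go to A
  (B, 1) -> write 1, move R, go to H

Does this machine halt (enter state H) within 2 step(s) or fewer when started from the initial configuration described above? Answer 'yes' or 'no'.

Answer: no

Derivation:
Step 1: in state A at pos 0, read 0 -> (A,0)->write 1,move L,goto B. Now: state=B, head=-1, tape[-2..1]=0010 (head:  ^)
Step 2: in state B at pos -1, read 0 -> (B,0)->write 1,move R,goto A. Now: state=A, head=0, tape[-2..1]=0110 (head:   ^)
After 2 step(s): state = A (not H) -> not halted within 2 -> no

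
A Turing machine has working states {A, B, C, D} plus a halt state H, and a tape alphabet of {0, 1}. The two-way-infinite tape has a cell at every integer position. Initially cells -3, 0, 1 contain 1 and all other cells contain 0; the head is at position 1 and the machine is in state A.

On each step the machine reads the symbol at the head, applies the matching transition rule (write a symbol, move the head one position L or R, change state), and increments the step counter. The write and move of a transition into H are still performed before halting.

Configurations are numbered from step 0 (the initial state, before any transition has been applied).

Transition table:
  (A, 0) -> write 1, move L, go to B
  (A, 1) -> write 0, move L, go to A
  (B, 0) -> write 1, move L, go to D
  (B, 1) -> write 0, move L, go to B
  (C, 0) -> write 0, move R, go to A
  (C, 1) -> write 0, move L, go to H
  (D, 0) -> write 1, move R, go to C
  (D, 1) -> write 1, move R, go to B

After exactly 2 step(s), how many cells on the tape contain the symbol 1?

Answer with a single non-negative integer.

Step 1: in state A at pos 1, read 1 -> (A,1)->write 0,move L,goto A. Now: state=A, head=0, tape[-4..2]=0100100 (head:     ^)
Step 2: in state A at pos 0, read 1 -> (A,1)->write 0,move L,goto A. Now: state=A, head=-1, tape[-4..2]=0100000 (head:    ^)
Cells containing 1 after step 2: {-3} -> 1 cell(s)

Answer: 1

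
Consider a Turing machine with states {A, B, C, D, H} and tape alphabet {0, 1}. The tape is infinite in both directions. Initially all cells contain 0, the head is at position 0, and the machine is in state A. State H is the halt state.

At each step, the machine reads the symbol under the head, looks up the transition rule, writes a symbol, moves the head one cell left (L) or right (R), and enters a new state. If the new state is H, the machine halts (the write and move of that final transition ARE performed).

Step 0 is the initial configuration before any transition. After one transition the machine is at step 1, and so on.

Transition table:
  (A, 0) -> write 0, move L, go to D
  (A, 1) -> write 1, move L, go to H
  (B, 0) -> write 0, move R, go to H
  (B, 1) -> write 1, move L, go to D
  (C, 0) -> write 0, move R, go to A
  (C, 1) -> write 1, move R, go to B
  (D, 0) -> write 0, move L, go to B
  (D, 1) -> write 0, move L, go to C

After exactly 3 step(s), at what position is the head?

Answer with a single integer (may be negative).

Answer: -1

Derivation:
Step 1: in state A at pos 0, read 0 -> (A,0)->write 0,move L,goto D. Now: state=D, head=-1, tape[-2..1]=0000 (head:  ^)
Step 2: in state D at pos -1, read 0 -> (D,0)->write 0,move L,goto B. Now: state=B, head=-2, tape[-3..1]=00000 (head:  ^)
Step 3: in state B at pos -2, read 0 -> (B,0)->write 0,move R,goto H. Now: state=H, head=-1, tape[-3..1]=00000 (head:   ^)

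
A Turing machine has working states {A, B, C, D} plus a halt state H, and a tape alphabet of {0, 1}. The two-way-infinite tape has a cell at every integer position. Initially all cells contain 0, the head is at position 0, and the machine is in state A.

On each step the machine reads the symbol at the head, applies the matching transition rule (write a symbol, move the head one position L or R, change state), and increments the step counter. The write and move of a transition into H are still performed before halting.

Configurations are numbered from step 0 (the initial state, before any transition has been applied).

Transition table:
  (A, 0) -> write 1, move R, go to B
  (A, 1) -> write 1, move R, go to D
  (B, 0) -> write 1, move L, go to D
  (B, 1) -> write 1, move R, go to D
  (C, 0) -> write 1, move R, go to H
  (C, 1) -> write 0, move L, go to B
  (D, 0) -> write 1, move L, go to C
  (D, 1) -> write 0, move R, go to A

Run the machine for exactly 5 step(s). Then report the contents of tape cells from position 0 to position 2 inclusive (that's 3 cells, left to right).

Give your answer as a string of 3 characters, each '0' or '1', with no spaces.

Answer: 011

Derivation:
Step 1: in state A at pos 0, read 0 -> (A,0)->write 1,move R,goto B. Now: state=B, head=1, tape[-1..2]=0100 (head:   ^)
Step 2: in state B at pos 1, read 0 -> (B,0)->write 1,move L,goto D. Now: state=D, head=0, tape[-1..2]=0110 (head:  ^)
Step 3: in state D at pos 0, read 1 -> (D,1)->write 0,move R,goto A. Now: state=A, head=1, tape[-1..2]=0010 (head:   ^)
Step 4: in state A at pos 1, read 1 -> (A,1)->write 1,move R,goto D. Now: state=D, head=2, tape[-1..3]=00100 (head:    ^)
Step 5: in state D at pos 2, read 0 -> (D,0)->write 1,move L,goto C. Now: state=C, head=1, tape[-1..3]=00110 (head:   ^)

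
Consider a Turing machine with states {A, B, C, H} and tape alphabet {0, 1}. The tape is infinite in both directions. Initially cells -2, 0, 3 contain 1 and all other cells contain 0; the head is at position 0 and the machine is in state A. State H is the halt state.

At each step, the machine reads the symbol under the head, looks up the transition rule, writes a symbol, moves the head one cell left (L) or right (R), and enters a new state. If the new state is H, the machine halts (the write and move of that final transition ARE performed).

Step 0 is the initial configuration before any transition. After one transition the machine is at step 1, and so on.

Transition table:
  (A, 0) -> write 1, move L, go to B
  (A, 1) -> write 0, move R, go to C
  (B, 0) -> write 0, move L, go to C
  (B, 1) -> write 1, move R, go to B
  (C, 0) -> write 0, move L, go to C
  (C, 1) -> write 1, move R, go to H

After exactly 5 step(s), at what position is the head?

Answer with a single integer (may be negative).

Answer: -1

Derivation:
Step 1: in state A at pos 0, read 1 -> (A,1)->write 0,move R,goto C. Now: state=C, head=1, tape[-3..4]=01000010 (head:     ^)
Step 2: in state C at pos 1, read 0 -> (C,0)->write 0,move L,goto C. Now: state=C, head=0, tape[-3..4]=01000010 (head:    ^)
Step 3: in state C at pos 0, read 0 -> (C,0)->write 0,move L,goto C. Now: state=C, head=-1, tape[-3..4]=01000010 (head:   ^)
Step 4: in state C at pos -1, read 0 -> (C,0)->write 0,move L,goto C. Now: state=C, head=-2, tape[-3..4]=01000010 (head:  ^)
Step 5: in state C at pos -2, read 1 -> (C,1)->write 1,move R,goto H. Now: state=H, head=-1, tape[-3..4]=01000010 (head:   ^)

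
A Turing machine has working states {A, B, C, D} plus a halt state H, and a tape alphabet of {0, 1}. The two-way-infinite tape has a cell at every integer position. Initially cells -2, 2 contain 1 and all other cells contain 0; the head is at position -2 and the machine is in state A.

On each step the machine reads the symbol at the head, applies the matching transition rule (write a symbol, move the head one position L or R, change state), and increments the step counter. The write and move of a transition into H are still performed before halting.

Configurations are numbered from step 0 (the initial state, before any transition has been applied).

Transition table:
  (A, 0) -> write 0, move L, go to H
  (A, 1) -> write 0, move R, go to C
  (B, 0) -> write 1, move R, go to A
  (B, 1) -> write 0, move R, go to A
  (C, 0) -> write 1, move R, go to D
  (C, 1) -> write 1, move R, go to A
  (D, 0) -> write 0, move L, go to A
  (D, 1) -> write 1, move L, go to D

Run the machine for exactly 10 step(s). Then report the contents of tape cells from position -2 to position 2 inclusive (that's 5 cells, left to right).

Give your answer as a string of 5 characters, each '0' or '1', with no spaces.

Step 1: in state A at pos -2, read 1 -> (A,1)->write 0,move R,goto C. Now: state=C, head=-1, tape[-3..3]=0000010 (head:   ^)
Step 2: in state C at pos -1, read 0 -> (C,0)->write 1,move R,goto D. Now: state=D, head=0, tape[-3..3]=0010010 (head:    ^)
Step 3: in state D at pos 0, read 0 -> (D,0)->write 0,move L,goto A. Now: state=A, head=-1, tape[-3..3]=0010010 (head:   ^)
Step 4: in state A at pos -1, read 1 -> (A,1)->write 0,move R,goto C. Now: state=C, head=0, tape[-3..3]=0000010 (head:    ^)
Step 5: in state C at pos 0, read 0 -> (C,0)->write 1,move R,goto D. Now: state=D, head=1, tape[-3..3]=0001010 (head:     ^)
Step 6: in state D at pos 1, read 0 -> (D,0)->write 0,move L,goto A. Now: state=A, head=0, tape[-3..3]=0001010 (head:    ^)
Step 7: in state A at pos 0, read 1 -> (A,1)->write 0,move R,goto C. Now: state=C, head=1, tape[-3..3]=0000010 (head:     ^)
Step 8: in state C at pos 1, read 0 -> (C,0)->write 1,move R,goto D. Now: state=D, head=2, tape[-3..3]=0000110 (head:      ^)
Step 9: in state D at pos 2, read 1 -> (D,1)->write 1,move L,goto D. Now: state=D, head=1, tape[-3..3]=0000110 (head:     ^)
Step 10: in state D at pos 1, read 1 -> (D,1)->write 1,move L,goto D. Now: state=D, head=0, tape[-3..3]=0000110 (head:    ^)

Answer: 00011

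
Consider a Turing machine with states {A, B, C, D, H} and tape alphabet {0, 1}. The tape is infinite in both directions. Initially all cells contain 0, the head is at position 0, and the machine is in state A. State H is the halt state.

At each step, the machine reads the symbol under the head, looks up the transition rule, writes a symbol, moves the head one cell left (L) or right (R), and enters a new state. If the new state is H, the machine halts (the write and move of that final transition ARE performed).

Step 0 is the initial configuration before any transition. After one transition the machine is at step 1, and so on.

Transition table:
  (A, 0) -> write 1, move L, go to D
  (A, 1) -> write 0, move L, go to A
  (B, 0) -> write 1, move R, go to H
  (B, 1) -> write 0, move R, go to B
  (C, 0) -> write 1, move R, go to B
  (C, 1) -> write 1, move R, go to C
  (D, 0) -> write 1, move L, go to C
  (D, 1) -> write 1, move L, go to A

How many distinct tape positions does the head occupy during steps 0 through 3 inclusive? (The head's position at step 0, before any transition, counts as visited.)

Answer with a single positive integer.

Answer: 3

Derivation:
Step 1: in state A at pos 0, read 0 -> (A,0)->write 1,move L,goto D. Now: state=D, head=-1, tape[-2..1]=0010 (head:  ^)
Step 2: in state D at pos -1, read 0 -> (D,0)->write 1,move L,goto C. Now: state=C, head=-2, tape[-3..1]=00110 (head:  ^)
Step 3: in state C at pos -2, read 0 -> (C,0)->write 1,move R,goto B. Now: state=B, head=-1, tape[-3..1]=01110 (head:   ^)
Head positions at steps 0..3: starting at 0, distinct positions visited = {-2, -1, 0} -> 3 position(s)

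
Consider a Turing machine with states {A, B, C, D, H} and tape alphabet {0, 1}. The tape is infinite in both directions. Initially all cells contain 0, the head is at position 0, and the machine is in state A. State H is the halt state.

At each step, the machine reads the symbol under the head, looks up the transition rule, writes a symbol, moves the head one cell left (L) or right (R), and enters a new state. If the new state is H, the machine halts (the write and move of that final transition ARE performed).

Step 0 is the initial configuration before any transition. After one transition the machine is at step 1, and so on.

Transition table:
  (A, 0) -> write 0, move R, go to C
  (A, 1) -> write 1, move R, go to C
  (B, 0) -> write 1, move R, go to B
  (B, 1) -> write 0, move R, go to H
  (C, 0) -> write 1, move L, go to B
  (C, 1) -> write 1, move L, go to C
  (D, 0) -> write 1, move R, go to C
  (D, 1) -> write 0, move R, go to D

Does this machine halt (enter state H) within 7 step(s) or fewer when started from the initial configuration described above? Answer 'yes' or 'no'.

Answer: yes

Derivation:
Step 1: in state A at pos 0, read 0 -> (A,0)->write 0,move R,goto C. Now: state=C, head=1, tape[-1..2]=0000 (head:   ^)
Step 2: in state C at pos 1, read 0 -> (C,0)->write 1,move L,goto B. Now: state=B, head=0, tape[-1..2]=0010 (head:  ^)
Step 3: in state B at pos 0, read 0 -> (B,0)->write 1,move R,goto B. Now: state=B, head=1, tape[-1..2]=0110 (head:   ^)
Step 4: in state B at pos 1, read 1 -> (B,1)->write 0,move R,goto H. Now: state=H, head=2, tape[-1..3]=01000 (head:    ^)
State H reached at step 4; 4 <= 7 -> yes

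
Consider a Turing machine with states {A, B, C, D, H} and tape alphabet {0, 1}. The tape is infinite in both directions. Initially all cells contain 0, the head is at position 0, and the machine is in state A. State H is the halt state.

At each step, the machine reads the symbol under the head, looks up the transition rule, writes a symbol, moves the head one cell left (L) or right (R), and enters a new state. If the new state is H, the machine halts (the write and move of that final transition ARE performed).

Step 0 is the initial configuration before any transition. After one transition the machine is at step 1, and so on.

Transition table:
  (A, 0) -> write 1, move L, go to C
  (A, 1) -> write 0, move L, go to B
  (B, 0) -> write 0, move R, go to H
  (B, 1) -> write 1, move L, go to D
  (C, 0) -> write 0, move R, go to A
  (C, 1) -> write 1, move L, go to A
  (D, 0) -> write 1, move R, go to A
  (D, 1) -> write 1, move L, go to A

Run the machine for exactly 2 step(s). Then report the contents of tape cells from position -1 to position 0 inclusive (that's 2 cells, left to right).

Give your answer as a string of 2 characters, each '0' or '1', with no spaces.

Answer: 01

Derivation:
Step 1: in state A at pos 0, read 0 -> (A,0)->write 1,move L,goto C. Now: state=C, head=-1, tape[-2..1]=0010 (head:  ^)
Step 2: in state C at pos -1, read 0 -> (C,0)->write 0,move R,goto A. Now: state=A, head=0, tape[-2..1]=0010 (head:   ^)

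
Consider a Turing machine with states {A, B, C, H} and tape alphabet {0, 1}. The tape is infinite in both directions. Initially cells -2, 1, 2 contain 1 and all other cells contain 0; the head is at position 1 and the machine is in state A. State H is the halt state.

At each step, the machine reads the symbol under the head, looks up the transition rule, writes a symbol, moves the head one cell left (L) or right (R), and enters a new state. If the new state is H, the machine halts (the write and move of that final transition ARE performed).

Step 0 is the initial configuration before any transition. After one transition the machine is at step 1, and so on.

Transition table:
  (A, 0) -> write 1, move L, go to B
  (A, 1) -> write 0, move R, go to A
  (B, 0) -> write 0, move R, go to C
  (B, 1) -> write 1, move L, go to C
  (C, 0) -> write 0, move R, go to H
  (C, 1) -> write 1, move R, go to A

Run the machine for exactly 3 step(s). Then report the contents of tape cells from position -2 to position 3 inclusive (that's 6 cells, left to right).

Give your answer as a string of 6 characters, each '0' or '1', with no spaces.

Answer: 100001

Derivation:
Step 1: in state A at pos 1, read 1 -> (A,1)->write 0,move R,goto A. Now: state=A, head=2, tape[-3..3]=0100010 (head:      ^)
Step 2: in state A at pos 2, read 1 -> (A,1)->write 0,move R,goto A. Now: state=A, head=3, tape[-3..4]=01000000 (head:       ^)
Step 3: in state A at pos 3, read 0 -> (A,0)->write 1,move L,goto B. Now: state=B, head=2, tape[-3..4]=01000010 (head:      ^)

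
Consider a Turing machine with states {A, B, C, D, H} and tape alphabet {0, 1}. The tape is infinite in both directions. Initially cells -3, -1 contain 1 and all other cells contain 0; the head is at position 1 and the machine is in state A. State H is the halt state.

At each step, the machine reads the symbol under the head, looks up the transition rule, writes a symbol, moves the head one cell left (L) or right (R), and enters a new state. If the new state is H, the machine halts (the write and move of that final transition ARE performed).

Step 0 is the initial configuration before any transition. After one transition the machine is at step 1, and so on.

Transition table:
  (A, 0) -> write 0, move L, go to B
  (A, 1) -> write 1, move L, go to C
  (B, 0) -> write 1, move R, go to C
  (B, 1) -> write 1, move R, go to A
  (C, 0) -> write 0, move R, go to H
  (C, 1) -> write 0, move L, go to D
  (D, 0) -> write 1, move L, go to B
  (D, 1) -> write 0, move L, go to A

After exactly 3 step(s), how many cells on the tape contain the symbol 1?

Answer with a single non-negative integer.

Answer: 3

Derivation:
Step 1: in state A at pos 1, read 0 -> (A,0)->write 0,move L,goto B. Now: state=B, head=0, tape[-4..2]=0101000 (head:     ^)
Step 2: in state B at pos 0, read 0 -> (B,0)->write 1,move R,goto C. Now: state=C, head=1, tape[-4..2]=0101100 (head:      ^)
Step 3: in state C at pos 1, read 0 -> (C,0)->write 0,move R,goto H. Now: state=H, head=2, tape[-4..3]=01011000 (head:       ^)
Cells containing 1 after step 3: {-3, -1, 0} -> 3 cell(s)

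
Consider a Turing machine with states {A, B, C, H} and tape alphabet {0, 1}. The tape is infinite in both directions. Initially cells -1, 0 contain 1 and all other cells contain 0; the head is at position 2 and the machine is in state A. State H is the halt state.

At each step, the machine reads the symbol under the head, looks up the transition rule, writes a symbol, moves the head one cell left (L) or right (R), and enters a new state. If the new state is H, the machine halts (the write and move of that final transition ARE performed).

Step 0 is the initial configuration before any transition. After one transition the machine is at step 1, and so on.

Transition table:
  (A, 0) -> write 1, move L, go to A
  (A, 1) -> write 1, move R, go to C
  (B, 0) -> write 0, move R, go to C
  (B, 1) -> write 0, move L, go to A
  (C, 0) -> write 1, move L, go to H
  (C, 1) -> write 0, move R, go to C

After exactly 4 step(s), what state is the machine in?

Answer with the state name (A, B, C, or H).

Step 1: in state A at pos 2, read 0 -> (A,0)->write 1,move L,goto A. Now: state=A, head=1, tape[-2..3]=011010 (head:    ^)
Step 2: in state A at pos 1, read 0 -> (A,0)->write 1,move L,goto A. Now: state=A, head=0, tape[-2..3]=011110 (head:   ^)
Step 3: in state A at pos 0, read 1 -> (A,1)->write 1,move R,goto C. Now: state=C, head=1, tape[-2..3]=011110 (head:    ^)
Step 4: in state C at pos 1, read 1 -> (C,1)->write 0,move R,goto C. Now: state=C, head=2, tape[-2..3]=011010 (head:     ^)

Answer: C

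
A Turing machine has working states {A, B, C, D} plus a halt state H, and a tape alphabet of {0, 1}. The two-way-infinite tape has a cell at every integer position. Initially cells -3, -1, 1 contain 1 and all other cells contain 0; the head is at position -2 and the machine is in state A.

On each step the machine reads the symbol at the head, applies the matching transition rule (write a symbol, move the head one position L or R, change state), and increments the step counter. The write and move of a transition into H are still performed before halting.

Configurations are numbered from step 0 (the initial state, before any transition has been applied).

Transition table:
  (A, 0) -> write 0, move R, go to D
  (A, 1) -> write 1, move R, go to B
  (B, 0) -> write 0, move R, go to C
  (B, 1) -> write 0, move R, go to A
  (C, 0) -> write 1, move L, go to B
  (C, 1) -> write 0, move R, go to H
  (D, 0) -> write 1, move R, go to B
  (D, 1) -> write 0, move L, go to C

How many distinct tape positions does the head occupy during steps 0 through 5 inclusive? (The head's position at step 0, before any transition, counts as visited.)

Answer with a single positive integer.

Answer: 3

Derivation:
Step 1: in state A at pos -2, read 0 -> (A,0)->write 0,move R,goto D. Now: state=D, head=-1, tape[-4..2]=0101010 (head:    ^)
Step 2: in state D at pos -1, read 1 -> (D,1)->write 0,move L,goto C. Now: state=C, head=-2, tape[-4..2]=0100010 (head:   ^)
Step 3: in state C at pos -2, read 0 -> (C,0)->write 1,move L,goto B. Now: state=B, head=-3, tape[-4..2]=0110010 (head:  ^)
Step 4: in state B at pos -3, read 1 -> (B,1)->write 0,move R,goto A. Now: state=A, head=-2, tape[-4..2]=0010010 (head:   ^)
Step 5: in state A at pos -2, read 1 -> (A,1)->write 1,move R,goto B. Now: state=B, head=-1, tape[-4..2]=0010010 (head:    ^)
Head positions at steps 0..5: starting at -2, distinct positions visited = {-3, -2, -1} -> 3 position(s)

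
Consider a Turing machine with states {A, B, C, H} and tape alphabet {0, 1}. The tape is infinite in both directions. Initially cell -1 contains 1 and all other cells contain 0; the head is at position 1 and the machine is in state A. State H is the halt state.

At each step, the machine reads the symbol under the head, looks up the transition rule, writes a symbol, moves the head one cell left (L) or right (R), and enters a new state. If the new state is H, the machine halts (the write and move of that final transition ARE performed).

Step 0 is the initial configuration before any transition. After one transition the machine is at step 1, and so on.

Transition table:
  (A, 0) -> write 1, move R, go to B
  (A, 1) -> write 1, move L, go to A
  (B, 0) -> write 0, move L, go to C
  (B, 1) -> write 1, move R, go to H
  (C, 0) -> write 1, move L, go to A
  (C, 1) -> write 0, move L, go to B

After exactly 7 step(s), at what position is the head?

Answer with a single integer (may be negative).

Answer: -4

Derivation:
Step 1: in state A at pos 1, read 0 -> (A,0)->write 1,move R,goto B. Now: state=B, head=2, tape[-2..3]=010100 (head:     ^)
Step 2: in state B at pos 2, read 0 -> (B,0)->write 0,move L,goto C. Now: state=C, head=1, tape[-2..3]=010100 (head:    ^)
Step 3: in state C at pos 1, read 1 -> (C,1)->write 0,move L,goto B. Now: state=B, head=0, tape[-2..3]=010000 (head:   ^)
Step 4: in state B at pos 0, read 0 -> (B,0)->write 0,move L,goto C. Now: state=C, head=-1, tape[-2..3]=010000 (head:  ^)
Step 5: in state C at pos -1, read 1 -> (C,1)->write 0,move L,goto B. Now: state=B, head=-2, tape[-3..3]=0000000 (head:  ^)
Step 6: in state B at pos -2, read 0 -> (B,0)->write 0,move L,goto C. Now: state=C, head=-3, tape[-4..3]=00000000 (head:  ^)
Step 7: in state C at pos -3, read 0 -> (C,0)->write 1,move L,goto A. Now: state=A, head=-4, tape[-5..3]=001000000 (head:  ^)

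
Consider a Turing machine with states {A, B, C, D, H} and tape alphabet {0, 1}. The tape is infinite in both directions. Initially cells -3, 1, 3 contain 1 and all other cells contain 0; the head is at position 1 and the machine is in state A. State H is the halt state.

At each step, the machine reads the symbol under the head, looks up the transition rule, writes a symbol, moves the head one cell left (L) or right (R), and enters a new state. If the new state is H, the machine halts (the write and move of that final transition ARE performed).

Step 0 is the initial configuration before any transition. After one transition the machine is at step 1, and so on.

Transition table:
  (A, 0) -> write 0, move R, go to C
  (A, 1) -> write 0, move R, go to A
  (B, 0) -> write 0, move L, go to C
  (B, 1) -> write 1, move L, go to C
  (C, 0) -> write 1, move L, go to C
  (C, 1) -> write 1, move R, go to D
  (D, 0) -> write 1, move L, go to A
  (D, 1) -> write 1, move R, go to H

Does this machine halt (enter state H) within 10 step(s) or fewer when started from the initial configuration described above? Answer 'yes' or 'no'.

Step 1: in state A at pos 1, read 1 -> (A,1)->write 0,move R,goto A. Now: state=A, head=2, tape[-4..4]=010000010 (head:       ^)
Step 2: in state A at pos 2, read 0 -> (A,0)->write 0,move R,goto C. Now: state=C, head=3, tape[-4..4]=010000010 (head:        ^)
Step 3: in state C at pos 3, read 1 -> (C,1)->write 1,move R,goto D. Now: state=D, head=4, tape[-4..5]=0100000100 (head:         ^)
Step 4: in state D at pos 4, read 0 -> (D,0)->write 1,move L,goto A. Now: state=A, head=3, tape[-4..5]=0100000110 (head:        ^)
Step 5: in state A at pos 3, read 1 -> (A,1)->write 0,move R,goto A. Now: state=A, head=4, tape[-4..5]=0100000010 (head:         ^)
Step 6: in state A at pos 4, read 1 -> (A,1)->write 0,move R,goto A. Now: state=A, head=5, tape[-4..6]=01000000000 (head:          ^)
Step 7: in state A at pos 5, read 0 -> (A,0)->write 0,move R,goto C. Now: state=C, head=6, tape[-4..7]=010000000000 (head:           ^)
Step 8: in state C at pos 6, read 0 -> (C,0)->write 1,move L,goto C. Now: state=C, head=5, tape[-4..7]=010000000010 (head:          ^)
Step 9: in state C at pos 5, read 0 -> (C,0)->write 1,move L,goto C. Now: state=C, head=4, tape[-4..7]=010000000110 (head:         ^)
Step 10: in state C at pos 4, read 0 -> (C,0)->write 1,move L,goto C. Now: state=C, head=3, tape[-4..7]=010000001110 (head:        ^)
After 10 step(s): state = C (not H) -> not halted within 10 -> no

Answer: no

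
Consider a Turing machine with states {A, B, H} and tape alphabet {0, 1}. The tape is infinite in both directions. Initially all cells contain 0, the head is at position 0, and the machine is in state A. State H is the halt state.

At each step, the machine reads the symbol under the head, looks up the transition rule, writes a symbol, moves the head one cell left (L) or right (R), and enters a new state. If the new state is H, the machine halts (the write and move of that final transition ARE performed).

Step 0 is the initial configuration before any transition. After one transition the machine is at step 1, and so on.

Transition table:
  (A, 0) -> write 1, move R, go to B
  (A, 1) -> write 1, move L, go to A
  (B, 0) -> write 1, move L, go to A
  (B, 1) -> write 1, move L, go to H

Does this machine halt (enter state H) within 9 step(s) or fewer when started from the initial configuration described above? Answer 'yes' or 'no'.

Answer: yes

Derivation:
Step 1: in state A at pos 0, read 0 -> (A,0)->write 1,move R,goto B. Now: state=B, head=1, tape[-1..2]=0100 (head:   ^)
Step 2: in state B at pos 1, read 0 -> (B,0)->write 1,move L,goto A. Now: state=A, head=0, tape[-1..2]=0110 (head:  ^)
Step 3: in state A at pos 0, read 1 -> (A,1)->write 1,move L,goto A. Now: state=A, head=-1, tape[-2..2]=00110 (head:  ^)
Step 4: in state A at pos -1, read 0 -> (A,0)->write 1,move R,goto B. Now: state=B, head=0, tape[-2..2]=01110 (head:   ^)
Step 5: in state B at pos 0, read 1 -> (B,1)->write 1,move L,goto H. Now: state=H, head=-1, tape[-2..2]=01110 (head:  ^)
State H reached at step 5; 5 <= 9 -> yes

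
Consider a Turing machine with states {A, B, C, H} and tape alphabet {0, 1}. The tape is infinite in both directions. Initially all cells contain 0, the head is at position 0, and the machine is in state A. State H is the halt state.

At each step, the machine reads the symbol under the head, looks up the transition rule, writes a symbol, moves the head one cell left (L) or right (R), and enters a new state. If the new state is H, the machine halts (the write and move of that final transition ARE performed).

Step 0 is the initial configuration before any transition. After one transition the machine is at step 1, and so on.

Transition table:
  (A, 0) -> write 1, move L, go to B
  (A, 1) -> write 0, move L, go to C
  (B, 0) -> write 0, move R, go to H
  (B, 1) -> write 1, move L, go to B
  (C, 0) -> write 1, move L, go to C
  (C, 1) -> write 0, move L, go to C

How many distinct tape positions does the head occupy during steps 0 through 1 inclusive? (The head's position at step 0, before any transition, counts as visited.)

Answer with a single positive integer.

Answer: 2

Derivation:
Step 1: in state A at pos 0, read 0 -> (A,0)->write 1,move L,goto B. Now: state=B, head=-1, tape[-2..1]=0010 (head:  ^)
Head positions at steps 0..1: starting at 0, distinct positions visited = {-1, 0} -> 2 position(s)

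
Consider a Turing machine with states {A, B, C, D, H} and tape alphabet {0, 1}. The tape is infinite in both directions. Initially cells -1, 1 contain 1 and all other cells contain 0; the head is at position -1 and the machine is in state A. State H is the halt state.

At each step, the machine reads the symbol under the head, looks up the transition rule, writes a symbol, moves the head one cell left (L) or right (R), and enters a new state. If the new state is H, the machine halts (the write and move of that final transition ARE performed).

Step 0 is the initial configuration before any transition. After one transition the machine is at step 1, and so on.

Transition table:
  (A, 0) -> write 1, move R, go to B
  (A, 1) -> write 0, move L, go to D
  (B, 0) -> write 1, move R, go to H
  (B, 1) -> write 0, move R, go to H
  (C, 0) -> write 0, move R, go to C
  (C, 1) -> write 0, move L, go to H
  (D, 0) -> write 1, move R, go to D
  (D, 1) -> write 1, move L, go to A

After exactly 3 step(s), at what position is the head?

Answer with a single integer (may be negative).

Step 1: in state A at pos -1, read 1 -> (A,1)->write 0,move L,goto D. Now: state=D, head=-2, tape[-3..2]=000010 (head:  ^)
Step 2: in state D at pos -2, read 0 -> (D,0)->write 1,move R,goto D. Now: state=D, head=-1, tape[-3..2]=010010 (head:   ^)
Step 3: in state D at pos -1, read 0 -> (D,0)->write 1,move R,goto D. Now: state=D, head=0, tape[-3..2]=011010 (head:    ^)

Answer: 0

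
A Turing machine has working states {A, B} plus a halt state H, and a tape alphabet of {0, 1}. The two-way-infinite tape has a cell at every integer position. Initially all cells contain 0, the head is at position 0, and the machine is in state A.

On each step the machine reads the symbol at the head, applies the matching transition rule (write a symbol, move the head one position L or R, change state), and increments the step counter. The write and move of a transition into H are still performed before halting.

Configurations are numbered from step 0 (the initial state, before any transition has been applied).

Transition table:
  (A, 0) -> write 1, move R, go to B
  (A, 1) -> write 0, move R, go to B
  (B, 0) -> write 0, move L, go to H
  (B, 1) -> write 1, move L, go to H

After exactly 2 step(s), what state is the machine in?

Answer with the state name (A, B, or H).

Answer: H

Derivation:
Step 1: in state A at pos 0, read 0 -> (A,0)->write 1,move R,goto B. Now: state=B, head=1, tape[-1..2]=0100 (head:   ^)
Step 2: in state B at pos 1, read 0 -> (B,0)->write 0,move L,goto H. Now: state=H, head=0, tape[-1..2]=0100 (head:  ^)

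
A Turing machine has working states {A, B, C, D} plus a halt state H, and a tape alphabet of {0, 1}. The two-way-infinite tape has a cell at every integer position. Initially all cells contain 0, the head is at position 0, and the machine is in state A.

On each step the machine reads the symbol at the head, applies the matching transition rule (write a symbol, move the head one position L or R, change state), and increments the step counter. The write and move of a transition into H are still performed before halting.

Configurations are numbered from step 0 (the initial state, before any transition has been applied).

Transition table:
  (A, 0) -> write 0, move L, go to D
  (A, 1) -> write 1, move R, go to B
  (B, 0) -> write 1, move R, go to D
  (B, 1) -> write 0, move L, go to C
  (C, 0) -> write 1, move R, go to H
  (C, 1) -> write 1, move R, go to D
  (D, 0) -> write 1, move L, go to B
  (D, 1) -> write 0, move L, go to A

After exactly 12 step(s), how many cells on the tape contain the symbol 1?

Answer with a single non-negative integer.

Answer: 3

Derivation:
Step 1: in state A at pos 0, read 0 -> (A,0)->write 0,move L,goto D. Now: state=D, head=-1, tape[-2..1]=0000 (head:  ^)
Step 2: in state D at pos -1, read 0 -> (D,0)->write 1,move L,goto B. Now: state=B, head=-2, tape[-3..1]=00100 (head:  ^)
Step 3: in state B at pos -2, read 0 -> (B,0)->write 1,move R,goto D. Now: state=D, head=-1, tape[-3..1]=01100 (head:   ^)
Step 4: in state D at pos -1, read 1 -> (D,1)->write 0,move L,goto A. Now: state=A, head=-2, tape[-3..1]=01000 (head:  ^)
Step 5: in state A at pos -2, read 1 -> (A,1)->write 1,move R,goto B. Now: state=B, head=-1, tape[-3..1]=01000 (head:   ^)
Step 6: in state B at pos -1, read 0 -> (B,0)->write 1,move R,goto D. Now: state=D, head=0, tape[-3..1]=01100 (head:    ^)
Step 7: in state D at pos 0, read 0 -> (D,0)->write 1,move L,goto B. Now: state=B, head=-1, tape[-3..1]=01110 (head:   ^)
Step 8: in state B at pos -1, read 1 -> (B,1)->write 0,move L,goto C. Now: state=C, head=-2, tape[-3..1]=01010 (head:  ^)
Step 9: in state C at pos -2, read 1 -> (C,1)->write 1,move R,goto D. Now: state=D, head=-1, tape[-3..1]=01010 (head:   ^)
Step 10: in state D at pos -1, read 0 -> (D,0)->write 1,move L,goto B. Now: state=B, head=-2, tape[-3..1]=01110 (head:  ^)
Step 11: in state B at pos -2, read 1 -> (B,1)->write 0,move L,goto C. Now: state=C, head=-3, tape[-4..1]=000110 (head:  ^)
Step 12: in state C at pos -3, read 0 -> (C,0)->write 1,move R,goto H. Now: state=H, head=-2, tape[-4..1]=010110 (head:   ^)
Cells containing 1 after step 12: {-3, -1, 0} -> 3 cell(s)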